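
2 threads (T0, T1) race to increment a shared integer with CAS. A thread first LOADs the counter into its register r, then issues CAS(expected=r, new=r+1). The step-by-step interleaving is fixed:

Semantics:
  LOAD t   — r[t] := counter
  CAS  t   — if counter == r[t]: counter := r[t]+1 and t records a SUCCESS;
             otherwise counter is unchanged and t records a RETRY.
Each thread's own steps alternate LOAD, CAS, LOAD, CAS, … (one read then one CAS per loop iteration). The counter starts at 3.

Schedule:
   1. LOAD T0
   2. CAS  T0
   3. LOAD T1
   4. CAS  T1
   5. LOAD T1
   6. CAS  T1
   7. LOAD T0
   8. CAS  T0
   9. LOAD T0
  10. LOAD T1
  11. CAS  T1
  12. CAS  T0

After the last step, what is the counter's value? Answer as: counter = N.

counter = 8

[1] T0.load  rd  (counter 3, T0.r 3)
[2] T0.cas  hit  (counter 4, T0.r 3)
[3] T1.load  rd  (counter 4, T1.r 4)
[4] T1.cas  hit  (counter 5, T1.r 4)
[5] T1.load  rd  (counter 5, T1.r 5)
[6] T1.cas  hit  (counter 6, T1.r 5)
[7] T0.load  rd  (counter 6, T0.r 6)
[8] T0.cas  hit  (counter 7, T0.r 6)
[9] T0.load  rd  (counter 7, T0.r 7)
[10] T1.load  rd  (counter 7, T1.r 7)
[11] T1.cas  hit  (counter 8, T1.r 7)
[12] T0.cas  miss  (counter 8, T0.r 7)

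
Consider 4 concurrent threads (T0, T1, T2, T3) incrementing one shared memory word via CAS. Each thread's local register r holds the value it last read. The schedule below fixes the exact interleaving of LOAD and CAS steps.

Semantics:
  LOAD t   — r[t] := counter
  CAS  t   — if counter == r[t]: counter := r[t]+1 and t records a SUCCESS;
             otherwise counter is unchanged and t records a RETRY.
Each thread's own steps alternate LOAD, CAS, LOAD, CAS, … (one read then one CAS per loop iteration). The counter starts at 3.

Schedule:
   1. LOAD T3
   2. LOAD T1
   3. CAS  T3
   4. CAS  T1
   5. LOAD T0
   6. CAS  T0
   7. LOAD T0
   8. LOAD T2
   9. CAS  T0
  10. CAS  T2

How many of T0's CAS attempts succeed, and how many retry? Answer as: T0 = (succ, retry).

T0 = (2, 0)

#1 T3 reads 3
#2 T1 reads 3
#3 T3 CAS(3→4) writes; counter now 4
#4 T1 CAS(3→4) fails; counter now 4
#5 T0 reads 4
#6 T0 CAS(4→5) writes; counter now 5
#7 T0 reads 5
#8 T2 reads 5
#9 T0 CAS(5→6) writes; counter now 6
#10 T2 CAS(5→6) fails; counter now 6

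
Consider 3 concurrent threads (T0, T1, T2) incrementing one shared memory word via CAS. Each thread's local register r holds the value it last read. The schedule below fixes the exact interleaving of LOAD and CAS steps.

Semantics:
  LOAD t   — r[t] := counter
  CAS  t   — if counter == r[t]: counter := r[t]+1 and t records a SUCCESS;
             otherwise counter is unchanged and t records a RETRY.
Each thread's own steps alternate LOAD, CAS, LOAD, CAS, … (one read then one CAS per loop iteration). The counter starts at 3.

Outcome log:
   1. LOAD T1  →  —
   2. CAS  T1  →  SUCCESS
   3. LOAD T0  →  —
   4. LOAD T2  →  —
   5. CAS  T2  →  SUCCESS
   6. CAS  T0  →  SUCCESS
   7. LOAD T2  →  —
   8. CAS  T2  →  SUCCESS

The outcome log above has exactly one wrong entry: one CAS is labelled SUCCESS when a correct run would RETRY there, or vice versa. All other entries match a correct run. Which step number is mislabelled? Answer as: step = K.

step = 6

Reference trace:
1. LOAD T1 → mem=3 r[T1]=3 [LOAD]
2. CAS T1 → mem=4 r[T1]=3 [OK]
3. LOAD T0 → mem=4 r[T0]=4 [LOAD]
4. LOAD T2 → mem=4 r[T2]=4 [LOAD]
5. CAS T2 → mem=5 r[T2]=4 [OK]
6. CAS T0 → mem=5 r[T0]=4 [RETRY]
7. LOAD T2 → mem=5 r[T2]=5 [LOAD]
8. CAS T2 → mem=6 r[T2]=5 [OK]
Log disagrees first at step 6.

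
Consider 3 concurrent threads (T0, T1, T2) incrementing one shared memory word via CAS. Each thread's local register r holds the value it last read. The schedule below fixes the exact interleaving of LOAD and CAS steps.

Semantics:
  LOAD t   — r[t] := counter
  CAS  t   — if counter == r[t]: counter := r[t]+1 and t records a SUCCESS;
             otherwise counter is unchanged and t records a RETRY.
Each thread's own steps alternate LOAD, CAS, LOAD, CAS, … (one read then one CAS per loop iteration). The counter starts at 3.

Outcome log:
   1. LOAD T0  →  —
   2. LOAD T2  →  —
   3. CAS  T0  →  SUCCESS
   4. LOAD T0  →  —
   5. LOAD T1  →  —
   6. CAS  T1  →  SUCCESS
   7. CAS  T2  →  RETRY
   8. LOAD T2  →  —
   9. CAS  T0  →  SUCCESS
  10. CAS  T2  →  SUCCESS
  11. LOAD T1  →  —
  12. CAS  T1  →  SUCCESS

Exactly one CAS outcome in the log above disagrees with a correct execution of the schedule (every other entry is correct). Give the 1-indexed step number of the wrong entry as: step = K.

step = 9

Correct run:
#1 T0 reads 3
#2 T2 reads 3
#3 T0 CAS(3→4) writes; counter now 4
#4 T0 reads 4
#5 T1 reads 4
#6 T1 CAS(4→5) writes; counter now 5
#7 T2 CAS(3→4) fails; counter now 5
#8 T2 reads 5
#9 T0 CAS(4→5) fails; counter now 5
#10 T2 CAS(5→6) writes; counter now 6
#11 T1 reads 6
#12 T1 CAS(6→7) writes; counter now 7
Flip is step 9.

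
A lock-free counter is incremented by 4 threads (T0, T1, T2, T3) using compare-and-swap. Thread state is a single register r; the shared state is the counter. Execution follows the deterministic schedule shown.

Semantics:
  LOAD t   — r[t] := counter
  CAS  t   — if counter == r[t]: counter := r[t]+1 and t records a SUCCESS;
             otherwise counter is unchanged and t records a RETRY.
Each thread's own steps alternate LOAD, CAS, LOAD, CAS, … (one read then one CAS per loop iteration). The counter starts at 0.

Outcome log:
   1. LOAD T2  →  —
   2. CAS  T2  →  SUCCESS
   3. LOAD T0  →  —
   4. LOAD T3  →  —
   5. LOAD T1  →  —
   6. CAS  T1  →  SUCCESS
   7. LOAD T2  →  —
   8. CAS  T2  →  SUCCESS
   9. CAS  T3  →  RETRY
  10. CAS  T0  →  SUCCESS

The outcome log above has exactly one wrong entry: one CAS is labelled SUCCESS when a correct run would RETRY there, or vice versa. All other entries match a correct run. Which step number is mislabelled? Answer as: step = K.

step = 10

Correct run:
1. LOAD T2 → mem=0 r[T2]=0 [LOAD]
2. CAS T2 → mem=1 r[T2]=0 [OK]
3. LOAD T0 → mem=1 r[T0]=1 [LOAD]
4. LOAD T3 → mem=1 r[T3]=1 [LOAD]
5. LOAD T1 → mem=1 r[T1]=1 [LOAD]
6. CAS T1 → mem=2 r[T1]=1 [OK]
7. LOAD T2 → mem=2 r[T2]=2 [LOAD]
8. CAS T2 → mem=3 r[T2]=2 [OK]
9. CAS T3 → mem=3 r[T3]=1 [RETRY]
10. CAS T0 → mem=3 r[T0]=1 [RETRY]
Flip is step 10.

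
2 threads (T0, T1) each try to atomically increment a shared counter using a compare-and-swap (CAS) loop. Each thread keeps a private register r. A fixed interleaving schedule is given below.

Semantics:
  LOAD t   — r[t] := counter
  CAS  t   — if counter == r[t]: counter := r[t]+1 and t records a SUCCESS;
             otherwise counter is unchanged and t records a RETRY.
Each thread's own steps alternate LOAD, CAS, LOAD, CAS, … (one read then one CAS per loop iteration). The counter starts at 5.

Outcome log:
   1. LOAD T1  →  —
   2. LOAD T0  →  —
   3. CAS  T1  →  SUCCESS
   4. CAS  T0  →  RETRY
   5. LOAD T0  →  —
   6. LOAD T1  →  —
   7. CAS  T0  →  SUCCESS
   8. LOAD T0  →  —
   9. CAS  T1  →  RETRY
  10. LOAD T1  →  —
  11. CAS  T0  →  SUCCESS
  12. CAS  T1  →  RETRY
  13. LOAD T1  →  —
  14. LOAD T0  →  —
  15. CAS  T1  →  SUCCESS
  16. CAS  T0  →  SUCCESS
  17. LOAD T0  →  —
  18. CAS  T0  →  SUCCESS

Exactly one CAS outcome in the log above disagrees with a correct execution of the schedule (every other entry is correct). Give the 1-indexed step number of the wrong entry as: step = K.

step = 16

Correct run:
   1) LOAD T1:  M=5  r_T1=5
   2) LOAD T0:  M=5  r_T0=5
   3) CAS  T1:  M=6  r_T1=5 ✓
   4) CAS  T0:  M=6  r_T0=5 ✗
   5) LOAD T0:  M=6  r_T0=6
   6) LOAD T1:  M=6  r_T1=6
   7) CAS  T0:  M=7  r_T0=6 ✓
   8) LOAD T0:  M=7  r_T0=7
   9) CAS  T1:  M=7  r_T1=6 ✗
  10) LOAD T1:  M=7  r_T1=7
  11) CAS  T0:  M=8  r_T0=7 ✓
  12) CAS  T1:  M=8  r_T1=7 ✗
  13) LOAD T1:  M=8  r_T1=8
  14) LOAD T0:  M=8  r_T0=8
  15) CAS  T1:  M=9  r_T1=8 ✓
  16) CAS  T0:  M=9  r_T0=8 ✗
  17) LOAD T0:  M=9  r_T0=9
  18) CAS  T0:  M=10  r_T0=9 ✓
Flip is step 16.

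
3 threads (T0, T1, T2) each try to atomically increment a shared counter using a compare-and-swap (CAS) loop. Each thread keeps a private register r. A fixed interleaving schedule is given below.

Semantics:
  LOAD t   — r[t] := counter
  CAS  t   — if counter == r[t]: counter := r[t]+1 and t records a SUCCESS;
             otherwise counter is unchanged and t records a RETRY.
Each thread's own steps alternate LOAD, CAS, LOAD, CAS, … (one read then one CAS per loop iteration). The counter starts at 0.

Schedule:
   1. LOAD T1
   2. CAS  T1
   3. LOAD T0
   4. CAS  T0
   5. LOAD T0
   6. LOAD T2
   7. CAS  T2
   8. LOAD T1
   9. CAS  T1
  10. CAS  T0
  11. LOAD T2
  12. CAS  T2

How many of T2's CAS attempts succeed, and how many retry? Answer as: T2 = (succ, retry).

T2 = (2, 0)

   1) LOAD T1:  M=0  r_T1=0
   2) CAS  T1:  M=1  r_T1=0 ✓
   3) LOAD T0:  M=1  r_T0=1
   4) CAS  T0:  M=2  r_T0=1 ✓
   5) LOAD T0:  M=2  r_T0=2
   6) LOAD T2:  M=2  r_T2=2
   7) CAS  T2:  M=3  r_T2=2 ✓
   8) LOAD T1:  M=3  r_T1=3
   9) CAS  T1:  M=4  r_T1=3 ✓
  10) CAS  T0:  M=4  r_T0=2 ✗
  11) LOAD T2:  M=4  r_T2=4
  12) CAS  T2:  M=5  r_T2=4 ✓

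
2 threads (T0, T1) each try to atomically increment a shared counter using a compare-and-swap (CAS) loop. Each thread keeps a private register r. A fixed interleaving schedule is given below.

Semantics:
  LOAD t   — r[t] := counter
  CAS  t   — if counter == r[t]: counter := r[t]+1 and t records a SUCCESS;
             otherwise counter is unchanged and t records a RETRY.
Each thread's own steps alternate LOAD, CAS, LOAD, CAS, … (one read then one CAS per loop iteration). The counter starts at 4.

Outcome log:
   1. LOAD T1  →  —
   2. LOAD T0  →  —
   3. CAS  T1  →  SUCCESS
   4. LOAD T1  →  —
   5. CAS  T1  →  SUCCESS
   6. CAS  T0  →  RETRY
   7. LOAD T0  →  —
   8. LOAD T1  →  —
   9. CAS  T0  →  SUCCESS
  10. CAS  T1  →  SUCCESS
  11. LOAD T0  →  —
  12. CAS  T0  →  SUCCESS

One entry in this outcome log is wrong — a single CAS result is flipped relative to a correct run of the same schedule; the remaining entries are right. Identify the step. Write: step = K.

step = 10

Reference trace:
T1 LOAD — after: cnt=4, r=4 — load
T0 LOAD — after: cnt=4, r=4 — load
T1 CAS — after: cnt=5, r=4 — ok
T1 LOAD — after: cnt=5, r=5 — load
T1 CAS — after: cnt=6, r=5 — ok
T0 CAS — after: cnt=6, r=4 — retry
T0 LOAD — after: cnt=6, r=6 — load
T1 LOAD — after: cnt=6, r=6 — load
T0 CAS — after: cnt=7, r=6 — ok
T1 CAS — after: cnt=7, r=6 — retry
T0 LOAD — after: cnt=7, r=7 — load
T0 CAS — after: cnt=8, r=7 — ok
Flip is step 10.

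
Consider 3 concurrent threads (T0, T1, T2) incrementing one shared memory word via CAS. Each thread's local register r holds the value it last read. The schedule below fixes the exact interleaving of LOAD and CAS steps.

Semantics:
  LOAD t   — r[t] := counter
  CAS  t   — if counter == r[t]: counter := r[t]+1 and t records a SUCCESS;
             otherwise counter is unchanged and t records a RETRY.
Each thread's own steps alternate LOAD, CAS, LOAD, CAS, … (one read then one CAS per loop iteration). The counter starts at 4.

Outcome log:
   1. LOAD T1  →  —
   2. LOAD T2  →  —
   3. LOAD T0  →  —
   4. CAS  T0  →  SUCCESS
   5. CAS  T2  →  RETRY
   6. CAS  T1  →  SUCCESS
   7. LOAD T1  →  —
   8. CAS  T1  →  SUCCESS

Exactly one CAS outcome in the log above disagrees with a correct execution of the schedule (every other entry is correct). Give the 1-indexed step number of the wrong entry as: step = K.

Correct run:
1. LOAD T1 → mem=4 r[T1]=4 [LOAD]
2. LOAD T2 → mem=4 r[T2]=4 [LOAD]
3. LOAD T0 → mem=4 r[T0]=4 [LOAD]
4. CAS T0 → mem=5 r[T0]=4 [OK]
5. CAS T2 → mem=5 r[T2]=4 [RETRY]
6. CAS T1 → mem=5 r[T1]=4 [RETRY]
7. LOAD T1 → mem=5 r[T1]=5 [LOAD]
8. CAS T1 → mem=6 r[T1]=5 [OK]
Mismatch at 6.

step = 6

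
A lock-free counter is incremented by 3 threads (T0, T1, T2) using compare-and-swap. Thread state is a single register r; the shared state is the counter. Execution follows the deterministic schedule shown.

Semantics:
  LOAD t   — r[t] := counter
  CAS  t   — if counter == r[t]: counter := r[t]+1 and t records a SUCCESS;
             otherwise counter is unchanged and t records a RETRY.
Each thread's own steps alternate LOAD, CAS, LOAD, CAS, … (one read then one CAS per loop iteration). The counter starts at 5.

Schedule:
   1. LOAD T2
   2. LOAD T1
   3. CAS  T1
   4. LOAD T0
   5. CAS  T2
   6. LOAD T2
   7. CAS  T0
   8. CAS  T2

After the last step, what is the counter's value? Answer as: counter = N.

counter = 7

   1) LOAD T2:  M=5  r_T2=5
   2) LOAD T1:  M=5  r_T1=5
   3) CAS  T1:  M=6  r_T1=5 ✓
   4) LOAD T0:  M=6  r_T0=6
   5) CAS  T2:  M=6  r_T2=5 ✗
   6) LOAD T2:  M=6  r_T2=6
   7) CAS  T0:  M=7  r_T0=6 ✓
   8) CAS  T2:  M=7  r_T2=6 ✗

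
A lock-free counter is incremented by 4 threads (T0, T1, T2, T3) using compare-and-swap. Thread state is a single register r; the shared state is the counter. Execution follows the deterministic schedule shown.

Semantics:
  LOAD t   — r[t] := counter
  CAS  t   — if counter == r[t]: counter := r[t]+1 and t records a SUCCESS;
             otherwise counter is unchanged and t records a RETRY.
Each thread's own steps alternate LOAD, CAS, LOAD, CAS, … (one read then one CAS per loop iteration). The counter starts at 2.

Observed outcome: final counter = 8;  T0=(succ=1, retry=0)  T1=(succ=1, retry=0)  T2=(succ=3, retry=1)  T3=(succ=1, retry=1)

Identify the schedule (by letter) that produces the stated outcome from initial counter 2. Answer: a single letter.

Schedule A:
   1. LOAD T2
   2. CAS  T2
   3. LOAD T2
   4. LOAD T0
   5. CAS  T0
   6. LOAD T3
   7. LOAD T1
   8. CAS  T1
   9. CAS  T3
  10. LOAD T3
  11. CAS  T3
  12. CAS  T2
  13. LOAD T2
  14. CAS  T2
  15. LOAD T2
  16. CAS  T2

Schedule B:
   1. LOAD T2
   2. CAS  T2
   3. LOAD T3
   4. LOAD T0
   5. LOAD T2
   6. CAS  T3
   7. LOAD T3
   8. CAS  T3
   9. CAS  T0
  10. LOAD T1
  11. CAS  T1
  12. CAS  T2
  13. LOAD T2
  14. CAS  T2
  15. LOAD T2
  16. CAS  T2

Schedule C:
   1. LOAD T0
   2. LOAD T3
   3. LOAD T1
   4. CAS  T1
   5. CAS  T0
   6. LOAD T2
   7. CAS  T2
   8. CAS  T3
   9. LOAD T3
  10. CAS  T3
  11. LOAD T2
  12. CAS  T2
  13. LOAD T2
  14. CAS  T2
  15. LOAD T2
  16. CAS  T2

A

Simulating candidate A:
[1] T2.load  rd  (counter 2, T2.r 2)
[2] T2.cas  hit  (counter 3, T2.r 2)
[3] T2.load  rd  (counter 3, T2.r 3)
[4] T0.load  rd  (counter 3, T0.r 3)
[5] T0.cas  hit  (counter 4, T0.r 3)
[6] T3.load  rd  (counter 4, T3.r 4)
[7] T1.load  rd  (counter 4, T1.r 4)
[8] T1.cas  hit  (counter 5, T1.r 4)
[9] T3.cas  miss  (counter 5, T3.r 4)
[10] T3.load  rd  (counter 5, T3.r 5)
[11] T3.cas  hit  (counter 6, T3.r 5)
[12] T2.cas  miss  (counter 6, T2.r 3)
[13] T2.load  rd  (counter 6, T2.r 6)
[14] T2.cas  hit  (counter 7, T2.r 6)
[15] T2.load  rd  (counter 7, T2.r 7)
[16] T2.cas  hit  (counter 8, T2.r 7)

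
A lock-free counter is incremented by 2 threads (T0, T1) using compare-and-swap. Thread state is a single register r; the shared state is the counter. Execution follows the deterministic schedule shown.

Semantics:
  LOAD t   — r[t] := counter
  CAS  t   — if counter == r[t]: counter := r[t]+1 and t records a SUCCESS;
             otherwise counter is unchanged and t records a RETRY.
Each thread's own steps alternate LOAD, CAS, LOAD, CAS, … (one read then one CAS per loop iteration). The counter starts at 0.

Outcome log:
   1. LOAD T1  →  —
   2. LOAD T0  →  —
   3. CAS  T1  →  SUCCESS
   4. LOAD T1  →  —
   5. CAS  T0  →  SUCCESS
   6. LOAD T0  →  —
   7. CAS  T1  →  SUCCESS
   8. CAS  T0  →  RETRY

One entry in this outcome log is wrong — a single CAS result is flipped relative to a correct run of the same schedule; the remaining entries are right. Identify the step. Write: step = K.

Reference trace:
[1] T1.load  rd  (counter 0, T1.r 0)
[2] T0.load  rd  (counter 0, T0.r 0)
[3] T1.cas  hit  (counter 1, T1.r 0)
[4] T1.load  rd  (counter 1, T1.r 1)
[5] T0.cas  miss  (counter 1, T0.r 0)
[6] T0.load  rd  (counter 1, T0.r 1)
[7] T1.cas  hit  (counter 2, T1.r 1)
[8] T0.cas  miss  (counter 2, T0.r 1)
Mismatch at 5.

step = 5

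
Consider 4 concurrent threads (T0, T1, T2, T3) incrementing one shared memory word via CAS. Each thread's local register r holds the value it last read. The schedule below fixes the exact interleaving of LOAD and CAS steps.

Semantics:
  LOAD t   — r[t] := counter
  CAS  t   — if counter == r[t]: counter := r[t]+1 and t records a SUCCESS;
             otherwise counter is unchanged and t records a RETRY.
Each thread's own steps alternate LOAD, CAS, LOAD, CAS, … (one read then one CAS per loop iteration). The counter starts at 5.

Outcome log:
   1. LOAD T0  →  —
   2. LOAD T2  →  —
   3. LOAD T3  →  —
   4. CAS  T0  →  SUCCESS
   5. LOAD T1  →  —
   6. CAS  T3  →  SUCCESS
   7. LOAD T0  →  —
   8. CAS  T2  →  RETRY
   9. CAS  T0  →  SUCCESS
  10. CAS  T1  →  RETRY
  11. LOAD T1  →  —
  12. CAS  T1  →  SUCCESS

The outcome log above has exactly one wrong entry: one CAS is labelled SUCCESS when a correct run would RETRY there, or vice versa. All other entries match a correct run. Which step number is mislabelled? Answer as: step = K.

Re-executing:
#1 T0 reads 5
#2 T2 reads 5
#3 T3 reads 5
#4 T0 CAS(5→6) writes; counter now 6
#5 T1 reads 6
#6 T3 CAS(5→6) fails; counter now 6
#7 T0 reads 6
#8 T2 CAS(5→6) fails; counter now 6
#9 T0 CAS(6→7) writes; counter now 7
#10 T1 CAS(6→7) fails; counter now 7
#11 T1 reads 7
#12 T1 CAS(7→8) writes; counter now 8
Flip is step 6.

step = 6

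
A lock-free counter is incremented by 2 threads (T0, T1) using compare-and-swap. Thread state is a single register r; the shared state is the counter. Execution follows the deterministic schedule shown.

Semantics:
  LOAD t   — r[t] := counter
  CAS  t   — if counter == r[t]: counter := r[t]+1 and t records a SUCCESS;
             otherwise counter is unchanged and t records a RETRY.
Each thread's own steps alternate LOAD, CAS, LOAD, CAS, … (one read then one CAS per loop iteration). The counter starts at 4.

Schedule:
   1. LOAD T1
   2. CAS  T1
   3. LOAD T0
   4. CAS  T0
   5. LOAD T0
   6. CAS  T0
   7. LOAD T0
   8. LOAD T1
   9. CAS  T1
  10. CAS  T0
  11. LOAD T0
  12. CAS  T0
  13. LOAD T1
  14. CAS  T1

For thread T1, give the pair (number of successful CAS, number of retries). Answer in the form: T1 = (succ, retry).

[1] T1.load  rd  (counter 4, T1.r 4)
[2] T1.cas  hit  (counter 5, T1.r 4)
[3] T0.load  rd  (counter 5, T0.r 5)
[4] T0.cas  hit  (counter 6, T0.r 5)
[5] T0.load  rd  (counter 6, T0.r 6)
[6] T0.cas  hit  (counter 7, T0.r 6)
[7] T0.load  rd  (counter 7, T0.r 7)
[8] T1.load  rd  (counter 7, T1.r 7)
[9] T1.cas  hit  (counter 8, T1.r 7)
[10] T0.cas  miss  (counter 8, T0.r 7)
[11] T0.load  rd  (counter 8, T0.r 8)
[12] T0.cas  hit  (counter 9, T0.r 8)
[13] T1.load  rd  (counter 9, T1.r 9)
[14] T1.cas  hit  (counter 10, T1.r 9)

T1 = (3, 0)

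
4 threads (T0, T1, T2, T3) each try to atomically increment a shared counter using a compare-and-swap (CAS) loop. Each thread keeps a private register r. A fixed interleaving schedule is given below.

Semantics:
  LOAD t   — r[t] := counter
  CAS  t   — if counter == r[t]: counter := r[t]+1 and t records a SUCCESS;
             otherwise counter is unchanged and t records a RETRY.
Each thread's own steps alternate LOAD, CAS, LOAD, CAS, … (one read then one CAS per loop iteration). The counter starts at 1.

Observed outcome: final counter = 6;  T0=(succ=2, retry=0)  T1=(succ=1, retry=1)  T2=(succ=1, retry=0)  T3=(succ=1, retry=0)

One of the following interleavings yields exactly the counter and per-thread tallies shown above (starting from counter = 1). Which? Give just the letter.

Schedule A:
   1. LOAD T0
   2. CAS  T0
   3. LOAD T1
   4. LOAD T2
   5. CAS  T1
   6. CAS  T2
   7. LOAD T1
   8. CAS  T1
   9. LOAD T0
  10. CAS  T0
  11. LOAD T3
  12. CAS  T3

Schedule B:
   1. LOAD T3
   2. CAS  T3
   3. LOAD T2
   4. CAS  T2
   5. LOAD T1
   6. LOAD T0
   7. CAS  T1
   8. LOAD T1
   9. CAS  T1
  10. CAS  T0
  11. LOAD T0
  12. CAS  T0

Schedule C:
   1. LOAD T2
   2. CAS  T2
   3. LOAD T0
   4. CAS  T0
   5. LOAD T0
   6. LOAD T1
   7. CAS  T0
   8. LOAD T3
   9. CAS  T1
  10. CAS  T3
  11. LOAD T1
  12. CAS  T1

C

Tracing schedule C:
   1) LOAD T2:  M=1  r_T2=1
   2) CAS  T2:  M=2  r_T2=1 ✓
   3) LOAD T0:  M=2  r_T0=2
   4) CAS  T0:  M=3  r_T0=2 ✓
   5) LOAD T0:  M=3  r_T0=3
   6) LOAD T1:  M=3  r_T1=3
   7) CAS  T0:  M=4  r_T0=3 ✓
   8) LOAD T3:  M=4  r_T3=4
   9) CAS  T1:  M=4  r_T1=3 ✗
  10) CAS  T3:  M=5  r_T3=4 ✓
  11) LOAD T1:  M=5  r_T1=5
  12) CAS  T1:  M=6  r_T1=5 ✓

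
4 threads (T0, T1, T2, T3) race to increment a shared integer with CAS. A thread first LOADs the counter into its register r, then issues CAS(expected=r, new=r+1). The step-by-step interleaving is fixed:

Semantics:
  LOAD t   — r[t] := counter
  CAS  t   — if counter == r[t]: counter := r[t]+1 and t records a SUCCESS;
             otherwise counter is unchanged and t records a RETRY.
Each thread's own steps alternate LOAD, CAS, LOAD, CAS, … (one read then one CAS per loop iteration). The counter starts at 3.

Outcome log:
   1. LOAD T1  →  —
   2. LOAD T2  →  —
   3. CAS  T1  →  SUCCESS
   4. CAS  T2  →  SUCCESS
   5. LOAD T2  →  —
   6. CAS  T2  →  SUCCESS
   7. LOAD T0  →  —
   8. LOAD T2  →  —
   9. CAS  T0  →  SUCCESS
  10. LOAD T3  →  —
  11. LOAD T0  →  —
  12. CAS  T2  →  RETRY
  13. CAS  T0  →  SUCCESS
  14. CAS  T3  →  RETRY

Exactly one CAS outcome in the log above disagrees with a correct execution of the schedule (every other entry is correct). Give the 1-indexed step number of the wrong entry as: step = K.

step = 4

Reference trace:
T1 LOAD — after: cnt=3, r=3 — load
T2 LOAD — after: cnt=3, r=3 — load
T1 CAS — after: cnt=4, r=3 — ok
T2 CAS — after: cnt=4, r=3 — retry
T2 LOAD — after: cnt=4, r=4 — load
T2 CAS — after: cnt=5, r=4 — ok
T0 LOAD — after: cnt=5, r=5 — load
T2 LOAD — after: cnt=5, r=5 — load
T0 CAS — after: cnt=6, r=5 — ok
T3 LOAD — after: cnt=6, r=6 — load
T0 LOAD — after: cnt=6, r=6 — load
T2 CAS — after: cnt=6, r=5 — retry
T0 CAS — after: cnt=7, r=6 — ok
T3 CAS — after: cnt=7, r=6 — retry
Log disagrees first at step 4.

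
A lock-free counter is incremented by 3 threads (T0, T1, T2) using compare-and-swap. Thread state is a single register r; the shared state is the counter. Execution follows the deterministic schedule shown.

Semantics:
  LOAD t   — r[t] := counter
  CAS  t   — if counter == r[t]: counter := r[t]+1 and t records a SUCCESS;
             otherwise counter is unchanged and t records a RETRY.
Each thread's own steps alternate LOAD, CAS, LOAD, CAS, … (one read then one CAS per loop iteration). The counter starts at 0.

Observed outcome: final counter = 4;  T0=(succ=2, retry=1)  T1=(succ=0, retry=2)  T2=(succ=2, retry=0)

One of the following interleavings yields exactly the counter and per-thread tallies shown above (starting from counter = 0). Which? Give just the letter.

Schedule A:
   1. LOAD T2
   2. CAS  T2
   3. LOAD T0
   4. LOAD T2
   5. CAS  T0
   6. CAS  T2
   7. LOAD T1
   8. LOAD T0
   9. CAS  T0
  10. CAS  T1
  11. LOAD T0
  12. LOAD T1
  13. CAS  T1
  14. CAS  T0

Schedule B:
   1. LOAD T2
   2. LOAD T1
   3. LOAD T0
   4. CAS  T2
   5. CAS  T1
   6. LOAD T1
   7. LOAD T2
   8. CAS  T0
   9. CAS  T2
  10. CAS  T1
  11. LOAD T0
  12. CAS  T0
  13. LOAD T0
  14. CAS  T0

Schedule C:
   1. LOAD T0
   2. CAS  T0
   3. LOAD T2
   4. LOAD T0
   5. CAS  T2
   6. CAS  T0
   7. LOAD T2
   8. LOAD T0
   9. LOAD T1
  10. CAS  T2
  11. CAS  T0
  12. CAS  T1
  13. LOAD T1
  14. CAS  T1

Tracing schedule B:
[1] T2.load  rd  (counter 0, T2.r 0)
[2] T1.load  rd  (counter 0, T1.r 0)
[3] T0.load  rd  (counter 0, T0.r 0)
[4] T2.cas  hit  (counter 1, T2.r 0)
[5] T1.cas  miss  (counter 1, T1.r 0)
[6] T1.load  rd  (counter 1, T1.r 1)
[7] T2.load  rd  (counter 1, T2.r 1)
[8] T0.cas  miss  (counter 1, T0.r 0)
[9] T2.cas  hit  (counter 2, T2.r 1)
[10] T1.cas  miss  (counter 2, T1.r 1)
[11] T0.load  rd  (counter 2, T0.r 2)
[12] T0.cas  hit  (counter 3, T0.r 2)
[13] T0.load  rd  (counter 3, T0.r 3)
[14] T0.cas  hit  (counter 4, T0.r 3)

B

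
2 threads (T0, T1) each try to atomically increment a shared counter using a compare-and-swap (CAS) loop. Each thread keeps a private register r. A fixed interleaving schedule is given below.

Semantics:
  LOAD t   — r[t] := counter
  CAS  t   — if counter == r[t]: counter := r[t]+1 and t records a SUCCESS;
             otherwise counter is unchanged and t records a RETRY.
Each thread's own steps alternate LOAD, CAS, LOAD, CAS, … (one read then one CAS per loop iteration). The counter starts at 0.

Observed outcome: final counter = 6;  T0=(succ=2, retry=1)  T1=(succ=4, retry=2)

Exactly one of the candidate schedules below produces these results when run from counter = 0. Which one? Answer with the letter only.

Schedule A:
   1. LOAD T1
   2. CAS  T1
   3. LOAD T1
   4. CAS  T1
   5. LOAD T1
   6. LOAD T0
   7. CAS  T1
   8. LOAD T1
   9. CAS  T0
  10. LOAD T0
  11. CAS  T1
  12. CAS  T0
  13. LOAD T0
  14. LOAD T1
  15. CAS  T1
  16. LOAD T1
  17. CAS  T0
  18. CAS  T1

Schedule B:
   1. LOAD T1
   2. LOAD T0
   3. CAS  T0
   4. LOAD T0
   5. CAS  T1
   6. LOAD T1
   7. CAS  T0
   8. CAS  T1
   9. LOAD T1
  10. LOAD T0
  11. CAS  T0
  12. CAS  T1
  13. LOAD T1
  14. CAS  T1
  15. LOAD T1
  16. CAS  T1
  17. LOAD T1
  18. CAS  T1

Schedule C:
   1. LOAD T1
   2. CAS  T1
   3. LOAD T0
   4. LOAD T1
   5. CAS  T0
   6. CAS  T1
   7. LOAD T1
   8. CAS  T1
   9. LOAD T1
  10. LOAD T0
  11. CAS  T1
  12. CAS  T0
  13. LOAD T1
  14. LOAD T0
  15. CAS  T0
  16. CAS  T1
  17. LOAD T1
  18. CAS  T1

Simulating candidate C:
1. LOAD T1 → mem=0 r[T1]=0 [LOAD]
2. CAS T1 → mem=1 r[T1]=0 [OK]
3. LOAD T0 → mem=1 r[T0]=1 [LOAD]
4. LOAD T1 → mem=1 r[T1]=1 [LOAD]
5. CAS T0 → mem=2 r[T0]=1 [OK]
6. CAS T1 → mem=2 r[T1]=1 [RETRY]
7. LOAD T1 → mem=2 r[T1]=2 [LOAD]
8. CAS T1 → mem=3 r[T1]=2 [OK]
9. LOAD T1 → mem=3 r[T1]=3 [LOAD]
10. LOAD T0 → mem=3 r[T0]=3 [LOAD]
11. CAS T1 → mem=4 r[T1]=3 [OK]
12. CAS T0 → mem=4 r[T0]=3 [RETRY]
13. LOAD T1 → mem=4 r[T1]=4 [LOAD]
14. LOAD T0 → mem=4 r[T0]=4 [LOAD]
15. CAS T0 → mem=5 r[T0]=4 [OK]
16. CAS T1 → mem=5 r[T1]=4 [RETRY]
17. LOAD T1 → mem=5 r[T1]=5 [LOAD]
18. CAS T1 → mem=6 r[T1]=5 [OK]

C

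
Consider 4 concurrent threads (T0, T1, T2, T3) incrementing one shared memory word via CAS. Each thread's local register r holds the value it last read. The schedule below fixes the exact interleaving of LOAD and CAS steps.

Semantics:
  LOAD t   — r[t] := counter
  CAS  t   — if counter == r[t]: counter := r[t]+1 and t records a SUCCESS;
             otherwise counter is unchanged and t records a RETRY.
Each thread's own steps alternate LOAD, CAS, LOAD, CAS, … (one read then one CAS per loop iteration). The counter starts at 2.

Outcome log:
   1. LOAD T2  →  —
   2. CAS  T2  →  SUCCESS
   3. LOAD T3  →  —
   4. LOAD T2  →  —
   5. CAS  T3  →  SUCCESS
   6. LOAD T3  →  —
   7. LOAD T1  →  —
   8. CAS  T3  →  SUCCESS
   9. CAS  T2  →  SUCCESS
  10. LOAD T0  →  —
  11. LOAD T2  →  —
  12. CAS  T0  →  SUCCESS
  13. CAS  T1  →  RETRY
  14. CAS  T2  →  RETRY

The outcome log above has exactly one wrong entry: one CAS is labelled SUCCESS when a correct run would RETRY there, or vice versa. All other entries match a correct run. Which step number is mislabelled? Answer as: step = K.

Reference trace:
1. LOAD T2 → mem=2 r[T2]=2 [LOAD]
2. CAS T2 → mem=3 r[T2]=2 [OK]
3. LOAD T3 → mem=3 r[T3]=3 [LOAD]
4. LOAD T2 → mem=3 r[T2]=3 [LOAD]
5. CAS T3 → mem=4 r[T3]=3 [OK]
6. LOAD T3 → mem=4 r[T3]=4 [LOAD]
7. LOAD T1 → mem=4 r[T1]=4 [LOAD]
8. CAS T3 → mem=5 r[T3]=4 [OK]
9. CAS T2 → mem=5 r[T2]=3 [RETRY]
10. LOAD T0 → mem=5 r[T0]=5 [LOAD]
11. LOAD T2 → mem=5 r[T2]=5 [LOAD]
12. CAS T0 → mem=6 r[T0]=5 [OK]
13. CAS T1 → mem=6 r[T1]=4 [RETRY]
14. CAS T2 → mem=6 r[T2]=5 [RETRY]
Flip is step 9.

step = 9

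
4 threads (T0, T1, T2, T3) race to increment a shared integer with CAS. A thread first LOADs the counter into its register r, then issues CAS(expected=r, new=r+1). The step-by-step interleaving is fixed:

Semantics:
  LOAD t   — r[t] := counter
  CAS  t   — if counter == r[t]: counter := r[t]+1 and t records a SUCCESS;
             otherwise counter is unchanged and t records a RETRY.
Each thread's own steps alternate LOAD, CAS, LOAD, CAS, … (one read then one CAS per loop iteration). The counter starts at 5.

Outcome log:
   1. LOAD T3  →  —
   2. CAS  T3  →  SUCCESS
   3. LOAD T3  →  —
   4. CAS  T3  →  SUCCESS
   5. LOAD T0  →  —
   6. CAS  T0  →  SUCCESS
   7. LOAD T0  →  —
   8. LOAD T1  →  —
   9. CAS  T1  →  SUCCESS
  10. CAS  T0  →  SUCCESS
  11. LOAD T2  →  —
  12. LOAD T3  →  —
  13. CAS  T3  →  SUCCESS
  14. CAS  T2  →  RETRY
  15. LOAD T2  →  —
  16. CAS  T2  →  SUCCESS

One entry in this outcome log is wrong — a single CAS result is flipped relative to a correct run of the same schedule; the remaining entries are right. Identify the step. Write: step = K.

step = 10

Re-executing:
   1) LOAD T3:  M=5  r_T3=5
   2) CAS  T3:  M=6  r_T3=5 ✓
   3) LOAD T3:  M=6  r_T3=6
   4) CAS  T3:  M=7  r_T3=6 ✓
   5) LOAD T0:  M=7  r_T0=7
   6) CAS  T0:  M=8  r_T0=7 ✓
   7) LOAD T0:  M=8  r_T0=8
   8) LOAD T1:  M=8  r_T1=8
   9) CAS  T1:  M=9  r_T1=8 ✓
  10) CAS  T0:  M=9  r_T0=8 ✗
  11) LOAD T2:  M=9  r_T2=9
  12) LOAD T3:  M=9  r_T3=9
  13) CAS  T3:  M=10  r_T3=9 ✓
  14) CAS  T2:  M=10  r_T2=9 ✗
  15) LOAD T2:  M=10  r_T2=10
  16) CAS  T2:  M=11  r_T2=10 ✓
Log disagrees first at step 10.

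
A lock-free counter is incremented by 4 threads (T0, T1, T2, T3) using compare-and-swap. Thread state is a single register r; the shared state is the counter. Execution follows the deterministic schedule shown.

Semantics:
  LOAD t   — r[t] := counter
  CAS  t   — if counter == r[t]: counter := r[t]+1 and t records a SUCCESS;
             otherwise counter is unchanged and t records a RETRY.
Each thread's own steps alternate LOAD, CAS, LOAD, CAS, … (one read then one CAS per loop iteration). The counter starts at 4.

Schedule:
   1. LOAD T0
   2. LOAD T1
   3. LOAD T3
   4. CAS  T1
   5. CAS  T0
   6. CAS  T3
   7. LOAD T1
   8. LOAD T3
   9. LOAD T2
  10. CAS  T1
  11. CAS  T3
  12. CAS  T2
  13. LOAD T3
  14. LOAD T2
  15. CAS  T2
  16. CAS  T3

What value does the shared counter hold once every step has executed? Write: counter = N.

counter = 7

   1) LOAD T0:  M=4  r_T0=4
   2) LOAD T1:  M=4  r_T1=4
   3) LOAD T3:  M=4  r_T3=4
   4) CAS  T1:  M=5  r_T1=4 ✓
   5) CAS  T0:  M=5  r_T0=4 ✗
   6) CAS  T3:  M=5  r_T3=4 ✗
   7) LOAD T1:  M=5  r_T1=5
   8) LOAD T3:  M=5  r_T3=5
   9) LOAD T2:  M=5  r_T2=5
  10) CAS  T1:  M=6  r_T1=5 ✓
  11) CAS  T3:  M=6  r_T3=5 ✗
  12) CAS  T2:  M=6  r_T2=5 ✗
  13) LOAD T3:  M=6  r_T3=6
  14) LOAD T2:  M=6  r_T2=6
  15) CAS  T2:  M=7  r_T2=6 ✓
  16) CAS  T3:  M=7  r_T3=6 ✗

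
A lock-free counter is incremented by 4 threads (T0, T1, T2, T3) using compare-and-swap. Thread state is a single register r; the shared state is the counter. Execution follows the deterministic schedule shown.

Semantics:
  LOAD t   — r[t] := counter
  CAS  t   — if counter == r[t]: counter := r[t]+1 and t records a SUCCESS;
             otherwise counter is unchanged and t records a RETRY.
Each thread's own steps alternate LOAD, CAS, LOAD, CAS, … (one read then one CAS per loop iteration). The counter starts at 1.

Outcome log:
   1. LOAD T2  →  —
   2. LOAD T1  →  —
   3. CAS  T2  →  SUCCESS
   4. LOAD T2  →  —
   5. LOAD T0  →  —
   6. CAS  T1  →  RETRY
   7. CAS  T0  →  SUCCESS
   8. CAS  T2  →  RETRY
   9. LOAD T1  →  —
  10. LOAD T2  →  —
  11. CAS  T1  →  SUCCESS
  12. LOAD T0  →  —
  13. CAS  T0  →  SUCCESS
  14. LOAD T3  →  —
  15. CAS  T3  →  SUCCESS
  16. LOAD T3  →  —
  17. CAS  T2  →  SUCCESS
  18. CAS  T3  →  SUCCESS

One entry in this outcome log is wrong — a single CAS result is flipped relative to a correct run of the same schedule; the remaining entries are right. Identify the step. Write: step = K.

Correct run:
[1] T2.load  rd  (counter 1, T2.r 1)
[2] T1.load  rd  (counter 1, T1.r 1)
[3] T2.cas  hit  (counter 2, T2.r 1)
[4] T2.load  rd  (counter 2, T2.r 2)
[5] T0.load  rd  (counter 2, T0.r 2)
[6] T1.cas  miss  (counter 2, T1.r 1)
[7] T0.cas  hit  (counter 3, T0.r 2)
[8] T2.cas  miss  (counter 3, T2.r 2)
[9] T1.load  rd  (counter 3, T1.r 3)
[10] T2.load  rd  (counter 3, T2.r 3)
[11] T1.cas  hit  (counter 4, T1.r 3)
[12] T0.load  rd  (counter 4, T0.r 4)
[13] T0.cas  hit  (counter 5, T0.r 4)
[14] T3.load  rd  (counter 5, T3.r 5)
[15] T3.cas  hit  (counter 6, T3.r 5)
[16] T3.load  rd  (counter 6, T3.r 6)
[17] T2.cas  miss  (counter 6, T2.r 3)
[18] T3.cas  hit  (counter 7, T3.r 6)
Log disagrees first at step 17.

step = 17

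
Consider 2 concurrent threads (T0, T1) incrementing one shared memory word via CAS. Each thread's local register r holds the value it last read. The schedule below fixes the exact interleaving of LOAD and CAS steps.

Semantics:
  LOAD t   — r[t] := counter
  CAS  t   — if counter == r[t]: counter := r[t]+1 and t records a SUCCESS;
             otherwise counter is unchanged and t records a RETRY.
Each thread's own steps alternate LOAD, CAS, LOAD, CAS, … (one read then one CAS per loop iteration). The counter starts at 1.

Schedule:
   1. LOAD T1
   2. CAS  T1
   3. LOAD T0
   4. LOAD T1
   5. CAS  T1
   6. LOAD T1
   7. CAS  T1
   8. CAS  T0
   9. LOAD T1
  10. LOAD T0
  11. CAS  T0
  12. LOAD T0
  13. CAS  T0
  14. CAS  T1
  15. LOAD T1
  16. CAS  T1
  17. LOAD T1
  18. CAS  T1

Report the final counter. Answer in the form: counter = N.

counter = 8

#1 T1 reads 1
#2 T1 CAS(1→2) writes; counter now 2
#3 T0 reads 2
#4 T1 reads 2
#5 T1 CAS(2→3) writes; counter now 3
#6 T1 reads 3
#7 T1 CAS(3→4) writes; counter now 4
#8 T0 CAS(2→3) fails; counter now 4
#9 T1 reads 4
#10 T0 reads 4
#11 T0 CAS(4→5) writes; counter now 5
#12 T0 reads 5
#13 T0 CAS(5→6) writes; counter now 6
#14 T1 CAS(4→5) fails; counter now 6
#15 T1 reads 6
#16 T1 CAS(6→7) writes; counter now 7
#17 T1 reads 7
#18 T1 CAS(7→8) writes; counter now 8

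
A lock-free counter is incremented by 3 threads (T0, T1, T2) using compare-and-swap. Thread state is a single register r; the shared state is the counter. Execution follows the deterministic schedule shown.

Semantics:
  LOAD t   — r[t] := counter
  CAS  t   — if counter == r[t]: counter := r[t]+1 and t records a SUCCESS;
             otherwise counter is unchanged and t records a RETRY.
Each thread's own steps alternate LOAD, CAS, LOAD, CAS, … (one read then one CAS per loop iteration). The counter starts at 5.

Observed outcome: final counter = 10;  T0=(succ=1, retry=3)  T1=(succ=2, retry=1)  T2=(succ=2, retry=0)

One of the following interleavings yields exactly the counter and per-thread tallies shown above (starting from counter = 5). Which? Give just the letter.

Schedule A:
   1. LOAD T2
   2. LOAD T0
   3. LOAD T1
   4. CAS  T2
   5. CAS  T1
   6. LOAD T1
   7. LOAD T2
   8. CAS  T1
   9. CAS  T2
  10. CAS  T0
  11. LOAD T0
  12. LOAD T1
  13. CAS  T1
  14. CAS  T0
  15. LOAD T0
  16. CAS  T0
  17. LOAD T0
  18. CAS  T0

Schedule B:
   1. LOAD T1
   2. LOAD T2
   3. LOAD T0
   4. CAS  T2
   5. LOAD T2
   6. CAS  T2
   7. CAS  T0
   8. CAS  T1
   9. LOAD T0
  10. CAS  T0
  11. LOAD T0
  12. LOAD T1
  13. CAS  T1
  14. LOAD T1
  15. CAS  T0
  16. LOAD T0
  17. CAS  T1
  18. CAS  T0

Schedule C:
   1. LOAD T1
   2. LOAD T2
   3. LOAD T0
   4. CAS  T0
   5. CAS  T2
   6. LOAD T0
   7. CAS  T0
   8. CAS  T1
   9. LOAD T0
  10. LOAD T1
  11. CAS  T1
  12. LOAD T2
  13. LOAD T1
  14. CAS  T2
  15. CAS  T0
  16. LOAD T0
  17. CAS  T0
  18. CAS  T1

Tracing schedule B:
#1 T1 reads 5
#2 T2 reads 5
#3 T0 reads 5
#4 T2 CAS(5→6) writes; counter now 6
#5 T2 reads 6
#6 T2 CAS(6→7) writes; counter now 7
#7 T0 CAS(5→6) fails; counter now 7
#8 T1 CAS(5→6) fails; counter now 7
#9 T0 reads 7
#10 T0 CAS(7→8) writes; counter now 8
#11 T0 reads 8
#12 T1 reads 8
#13 T1 CAS(8→9) writes; counter now 9
#14 T1 reads 9
#15 T0 CAS(8→9) fails; counter now 9
#16 T0 reads 9
#17 T1 CAS(9→10) writes; counter now 10
#18 T0 CAS(9→10) fails; counter now 10

B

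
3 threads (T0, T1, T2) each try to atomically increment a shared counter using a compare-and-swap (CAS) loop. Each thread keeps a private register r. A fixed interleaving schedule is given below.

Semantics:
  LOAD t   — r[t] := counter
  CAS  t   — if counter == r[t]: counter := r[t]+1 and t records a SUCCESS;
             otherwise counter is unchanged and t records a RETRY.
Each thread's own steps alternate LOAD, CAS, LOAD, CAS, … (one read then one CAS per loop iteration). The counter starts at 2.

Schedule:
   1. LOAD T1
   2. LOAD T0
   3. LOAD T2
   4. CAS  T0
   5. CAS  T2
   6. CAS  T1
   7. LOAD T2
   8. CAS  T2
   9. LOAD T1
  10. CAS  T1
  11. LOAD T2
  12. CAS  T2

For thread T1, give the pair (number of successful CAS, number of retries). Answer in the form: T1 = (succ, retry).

T1 = (1, 1)

#1 T1 reads 2
#2 T0 reads 2
#3 T2 reads 2
#4 T0 CAS(2→3) writes; counter now 3
#5 T2 CAS(2→3) fails; counter now 3
#6 T1 CAS(2→3) fails; counter now 3
#7 T2 reads 3
#8 T2 CAS(3→4) writes; counter now 4
#9 T1 reads 4
#10 T1 CAS(4→5) writes; counter now 5
#11 T2 reads 5
#12 T2 CAS(5→6) writes; counter now 6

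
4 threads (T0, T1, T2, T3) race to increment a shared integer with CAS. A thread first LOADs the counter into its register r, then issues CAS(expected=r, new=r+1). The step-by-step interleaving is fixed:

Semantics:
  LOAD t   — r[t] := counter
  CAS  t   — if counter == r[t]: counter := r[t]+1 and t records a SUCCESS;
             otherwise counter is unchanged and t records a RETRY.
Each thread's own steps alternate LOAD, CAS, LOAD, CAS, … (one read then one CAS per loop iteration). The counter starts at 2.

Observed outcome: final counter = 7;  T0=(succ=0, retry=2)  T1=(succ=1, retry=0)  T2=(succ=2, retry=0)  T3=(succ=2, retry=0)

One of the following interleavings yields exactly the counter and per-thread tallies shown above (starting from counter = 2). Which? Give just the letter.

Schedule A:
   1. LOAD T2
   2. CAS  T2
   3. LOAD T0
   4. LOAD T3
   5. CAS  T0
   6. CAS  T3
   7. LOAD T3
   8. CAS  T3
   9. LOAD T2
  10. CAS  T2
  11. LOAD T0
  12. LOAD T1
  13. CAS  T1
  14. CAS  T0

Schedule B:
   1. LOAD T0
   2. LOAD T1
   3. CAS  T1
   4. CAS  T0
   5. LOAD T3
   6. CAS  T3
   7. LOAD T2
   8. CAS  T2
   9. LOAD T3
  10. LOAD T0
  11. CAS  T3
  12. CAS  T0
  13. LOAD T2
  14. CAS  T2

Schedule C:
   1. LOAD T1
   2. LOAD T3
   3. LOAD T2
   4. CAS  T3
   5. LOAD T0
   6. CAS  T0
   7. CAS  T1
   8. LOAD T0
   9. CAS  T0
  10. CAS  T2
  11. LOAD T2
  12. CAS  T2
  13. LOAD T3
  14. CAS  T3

Tracing schedule B:
1. LOAD T0 → mem=2 r[T0]=2 [LOAD]
2. LOAD T1 → mem=2 r[T1]=2 [LOAD]
3. CAS T1 → mem=3 r[T1]=2 [OK]
4. CAS T0 → mem=3 r[T0]=2 [RETRY]
5. LOAD T3 → mem=3 r[T3]=3 [LOAD]
6. CAS T3 → mem=4 r[T3]=3 [OK]
7. LOAD T2 → mem=4 r[T2]=4 [LOAD]
8. CAS T2 → mem=5 r[T2]=4 [OK]
9. LOAD T3 → mem=5 r[T3]=5 [LOAD]
10. LOAD T0 → mem=5 r[T0]=5 [LOAD]
11. CAS T3 → mem=6 r[T3]=5 [OK]
12. CAS T0 → mem=6 r[T0]=5 [RETRY]
13. LOAD T2 → mem=6 r[T2]=6 [LOAD]
14. CAS T2 → mem=7 r[T2]=6 [OK]

B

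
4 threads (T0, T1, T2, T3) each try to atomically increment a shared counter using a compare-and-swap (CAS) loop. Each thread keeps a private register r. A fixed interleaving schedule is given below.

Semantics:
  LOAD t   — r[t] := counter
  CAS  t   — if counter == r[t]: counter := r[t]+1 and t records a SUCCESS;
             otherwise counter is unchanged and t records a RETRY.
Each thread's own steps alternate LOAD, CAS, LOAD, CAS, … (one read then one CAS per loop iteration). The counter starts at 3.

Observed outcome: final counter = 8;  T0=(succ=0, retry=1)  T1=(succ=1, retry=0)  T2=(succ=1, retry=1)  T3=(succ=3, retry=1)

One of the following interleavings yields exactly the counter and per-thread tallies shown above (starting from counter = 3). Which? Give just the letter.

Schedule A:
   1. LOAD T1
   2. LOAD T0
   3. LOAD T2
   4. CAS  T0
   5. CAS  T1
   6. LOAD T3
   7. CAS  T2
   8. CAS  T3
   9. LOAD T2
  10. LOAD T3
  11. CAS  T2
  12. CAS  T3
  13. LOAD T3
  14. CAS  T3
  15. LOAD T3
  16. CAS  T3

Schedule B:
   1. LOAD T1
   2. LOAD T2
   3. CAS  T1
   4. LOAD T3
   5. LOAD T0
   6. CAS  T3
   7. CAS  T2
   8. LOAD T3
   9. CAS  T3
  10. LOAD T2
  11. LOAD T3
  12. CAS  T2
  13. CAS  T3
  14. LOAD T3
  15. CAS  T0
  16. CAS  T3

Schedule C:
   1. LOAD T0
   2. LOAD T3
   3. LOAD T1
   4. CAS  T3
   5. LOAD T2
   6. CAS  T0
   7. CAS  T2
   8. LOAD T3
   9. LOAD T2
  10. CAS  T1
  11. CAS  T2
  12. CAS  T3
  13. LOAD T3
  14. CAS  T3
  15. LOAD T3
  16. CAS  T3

B

Tracing schedule B:
step 1: T1 LOAD ⇒ load; ctr=3 reg=3
step 2: T2 LOAD ⇒ load; ctr=3 reg=3
step 3: T1 CAS ⇒ ok; ctr=4 reg=3
step 4: T3 LOAD ⇒ load; ctr=4 reg=4
step 5: T0 LOAD ⇒ load; ctr=4 reg=4
step 6: T3 CAS ⇒ ok; ctr=5 reg=4
step 7: T2 CAS ⇒ retry; ctr=5 reg=3
step 8: T3 LOAD ⇒ load; ctr=5 reg=5
step 9: T3 CAS ⇒ ok; ctr=6 reg=5
step 10: T2 LOAD ⇒ load; ctr=6 reg=6
step 11: T3 LOAD ⇒ load; ctr=6 reg=6
step 12: T2 CAS ⇒ ok; ctr=7 reg=6
step 13: T3 CAS ⇒ retry; ctr=7 reg=6
step 14: T3 LOAD ⇒ load; ctr=7 reg=7
step 15: T0 CAS ⇒ retry; ctr=7 reg=4
step 16: T3 CAS ⇒ ok; ctr=8 reg=7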